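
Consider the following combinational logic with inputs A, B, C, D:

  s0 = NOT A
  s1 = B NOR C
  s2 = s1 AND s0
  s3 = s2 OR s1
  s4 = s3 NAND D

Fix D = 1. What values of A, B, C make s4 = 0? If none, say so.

A=0, B=0, C=0

Check with D = 1 and A=0, B=0, C=0:
s0 = NOT A = NOT 0 = 1
s1 = B NOR C = 0 NOR 0 = 1
s2 = s1 AND s0 = 1 AND 1 = 1
s3 = s2 OR s1 = 1 OR 1 = 1
s4 = s3 NAND D = 1 NAND 1 = 0
So s4 = 0.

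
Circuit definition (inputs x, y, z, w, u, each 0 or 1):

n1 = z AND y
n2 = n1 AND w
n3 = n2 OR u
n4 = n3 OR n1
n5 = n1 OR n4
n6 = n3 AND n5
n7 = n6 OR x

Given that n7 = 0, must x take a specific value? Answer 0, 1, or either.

n7 = n6 OR x must be 0, so both n6 = 0 and x = 0.
n6 = n3 AND n5 must be 0, so at least one of n3, n5 is 0.
Every assignment with n7 = 0 has x = 0; there are 7 such assignment(s).

0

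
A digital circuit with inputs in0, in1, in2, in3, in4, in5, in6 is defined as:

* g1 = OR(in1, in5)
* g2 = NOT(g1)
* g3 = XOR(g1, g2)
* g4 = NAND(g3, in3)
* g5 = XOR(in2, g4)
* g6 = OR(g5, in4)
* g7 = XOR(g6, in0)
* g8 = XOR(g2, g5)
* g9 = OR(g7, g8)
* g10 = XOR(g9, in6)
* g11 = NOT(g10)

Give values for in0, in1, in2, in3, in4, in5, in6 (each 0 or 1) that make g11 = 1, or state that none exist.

in0=1, in1=1, in2=0, in3=1, in4=0, in5=0, in6=1

g11 = NOT(g10) must be 1, so g10 = 0.
g10 = XOR(g9, in6) must be 0, so g9 and in6 are equal.
Check with in0=1, in1=1, in2=0, in3=1, in4=0, in5=0, in6=1:
g1 = OR(in1, in5) = OR(1, 0) = 1
g2 = NOT(g1) = NOT 1 = 0
g3 = XOR(g1, g2) = XOR(1, 0) = 1
g4 = NAND(g3, in3) = NAND(1, 1) = 0
g5 = XOR(in2, g4) = XOR(0, 0) = 0
g6 = OR(g5, in4) = OR(0, 0) = 0
g7 = XOR(g6, in0) = XOR(0, 1) = 1
g8 = XOR(g2, g5) = XOR(0, 0) = 0
g9 = OR(g7, g8) = OR(1, 0) = 1
g10 = XOR(g9, in6) = XOR(1, 1) = 0
g11 = NOT(g10) = NOT 0 = 1
So g11 = 1 as required.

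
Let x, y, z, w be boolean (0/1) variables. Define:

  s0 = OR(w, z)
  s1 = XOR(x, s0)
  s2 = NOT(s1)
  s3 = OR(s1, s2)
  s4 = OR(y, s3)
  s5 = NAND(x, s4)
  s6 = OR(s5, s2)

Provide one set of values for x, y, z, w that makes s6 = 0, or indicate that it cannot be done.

s6 = OR(s5, s2) must be 0, so both s5 = 0 and s2 = 0.
s5 = NAND(x, s4) must be 0, so both x = 1 and s4 = 1.
Check with x=1, y=0, z=0, w=0:
s0 = OR(w, z) = OR(0, 0) = 0
s1 = XOR(x, s0) = XOR(1, 0) = 1
s2 = NOT(s1) = NOT 1 = 0
s3 = OR(s1, s2) = OR(1, 0) = 1
s4 = OR(y, s3) = OR(0, 1) = 1
s5 = NAND(x, s4) = NAND(1, 1) = 0
s6 = OR(s5, s2) = OR(0, 0) = 0
So s6 = 0 as required.

x=1, y=0, z=0, w=0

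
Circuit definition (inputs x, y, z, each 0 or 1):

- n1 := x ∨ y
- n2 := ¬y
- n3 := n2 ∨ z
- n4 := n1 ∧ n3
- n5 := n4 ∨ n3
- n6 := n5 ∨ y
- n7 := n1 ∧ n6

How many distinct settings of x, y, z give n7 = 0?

2

n7 = n1 ∧ n6 must be 0, so at least one of n1, n6 is 0.
Enumerating the 8 input combinations, 2 give n7 = 0 and 6 give n7 = 1.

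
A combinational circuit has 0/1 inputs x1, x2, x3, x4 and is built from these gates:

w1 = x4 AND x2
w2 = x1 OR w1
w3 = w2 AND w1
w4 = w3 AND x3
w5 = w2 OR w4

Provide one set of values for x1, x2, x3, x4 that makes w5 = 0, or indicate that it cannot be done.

x1=0 x2=0 x3=1 x4=1

Check with x1=0 x2=0 x3=1 x4=1:
w1 = x4 AND x2 = 1 AND 0 = 0
w2 = x1 OR w1 = 0 OR 0 = 0
w3 = w2 AND w1 = 0 AND 0 = 0
w4 = w3 AND x3 = 0 AND 1 = 0
w5 = w2 OR w4 = 0 OR 0 = 0
So w5 = 0 as required.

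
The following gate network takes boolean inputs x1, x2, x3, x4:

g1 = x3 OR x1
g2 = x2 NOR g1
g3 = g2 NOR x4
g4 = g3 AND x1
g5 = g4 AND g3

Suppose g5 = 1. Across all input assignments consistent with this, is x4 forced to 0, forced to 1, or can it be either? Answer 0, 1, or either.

g5 = g4 AND g3 must be 1, so both g4 = 1 and g3 = 1.
g4 = g3 AND x1 must be 1, so both g3 = 1 and x1 = 1.
Every assignment with g5 = 1 has x4 = 0; there are 4 such assignment(s).
  x1=1, x2=0, x3=0, x4=0
  x1=1, x2=0, x3=1, x4=0
  x1=1, x2=1, x3=0, x4=0
  x1=1, x2=1, x3=1, x4=0

0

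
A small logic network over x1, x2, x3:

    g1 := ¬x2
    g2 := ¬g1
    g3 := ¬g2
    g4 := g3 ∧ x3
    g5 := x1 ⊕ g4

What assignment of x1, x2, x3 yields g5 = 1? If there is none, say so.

g5 = x1 ⊕ g4 must be 1, so x1 and g4 differ.
Check with x1=1 x2=0 x3=0:
g1 = ¬x2 = ¬0 = 1
g2 = ¬g1 = ¬1 = 0
g3 = ¬g2 = ¬0 = 1
g4 = g3 ∧ x3 = 1 ∧ 0 = 0
g5 = x1 ⊕ g4 = 1 ⊕ 0 = 1
So g5 = 1 as required.

x1=1 x2=0 x3=0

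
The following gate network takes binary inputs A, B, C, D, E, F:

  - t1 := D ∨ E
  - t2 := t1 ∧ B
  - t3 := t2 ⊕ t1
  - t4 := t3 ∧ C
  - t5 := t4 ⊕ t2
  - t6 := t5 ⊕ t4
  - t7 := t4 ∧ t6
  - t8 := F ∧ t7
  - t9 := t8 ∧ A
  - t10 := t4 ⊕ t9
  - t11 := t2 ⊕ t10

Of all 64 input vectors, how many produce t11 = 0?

28

t11 = t2 ⊕ t10 must be 0, so t2 and t10 are equal.
Enumerating the 64 input combinations, 28 give t11 = 0 and 36 give t11 = 1.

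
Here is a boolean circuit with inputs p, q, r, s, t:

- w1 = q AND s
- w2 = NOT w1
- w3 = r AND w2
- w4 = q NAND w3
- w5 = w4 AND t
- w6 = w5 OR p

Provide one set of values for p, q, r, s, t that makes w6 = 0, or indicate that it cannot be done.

Check with p=0 q=1 r=0 s=0 t=0:
w1 = q AND s = 1 AND 0 = 0
w2 = NOT w1 = NOT 0 = 1
w3 = r AND w2 = 0 AND 1 = 0
w4 = q NAND w3 = 1 NAND 0 = 1
w5 = w4 AND t = 1 AND 0 = 0
w6 = w5 OR p = 0 OR 0 = 0
So w6 = 0 as required.

p=0 q=1 r=0 s=0 t=0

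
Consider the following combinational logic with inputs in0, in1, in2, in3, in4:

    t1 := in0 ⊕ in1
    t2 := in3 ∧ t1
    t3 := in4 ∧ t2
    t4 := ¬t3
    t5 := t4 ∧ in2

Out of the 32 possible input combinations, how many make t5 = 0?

18

t5 = t4 ∧ in2 must be 0, so at least one of t4, in2 is 0.
Enumerating the 32 input combinations, 18 give t5 = 0 and 14 give t5 = 1.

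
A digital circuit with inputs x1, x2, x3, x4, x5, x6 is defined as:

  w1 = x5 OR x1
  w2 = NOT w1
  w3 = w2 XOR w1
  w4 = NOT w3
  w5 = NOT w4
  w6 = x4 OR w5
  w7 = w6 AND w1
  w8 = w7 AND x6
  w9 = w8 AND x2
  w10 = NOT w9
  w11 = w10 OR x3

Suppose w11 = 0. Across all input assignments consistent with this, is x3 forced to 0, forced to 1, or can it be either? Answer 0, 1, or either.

w11 = w10 OR x3 must be 0, so both w10 = 0 and x3 = 0.
w10 = NOT w9 must be 0, so w9 = 1.
Every assignment with w11 = 0 has x3 = 0; there are 6 such assignment(s).

0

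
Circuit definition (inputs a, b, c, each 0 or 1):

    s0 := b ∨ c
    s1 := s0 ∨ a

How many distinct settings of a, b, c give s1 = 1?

7

s1 = s0 ∨ a must be 1, so at least one of s0, a is 1.
Enumerating the 8 input combinations, 7 give s1 = 1 and 1 give s1 = 0.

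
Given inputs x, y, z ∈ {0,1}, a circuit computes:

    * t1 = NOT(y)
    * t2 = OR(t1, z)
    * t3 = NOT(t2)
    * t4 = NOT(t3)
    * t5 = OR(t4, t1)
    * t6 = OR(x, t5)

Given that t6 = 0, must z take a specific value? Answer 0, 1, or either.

0

t6 = OR(x, t5) must be 0, so both x = 0 and t5 = 0.
t5 = OR(t4, t1) must be 0, so both t4 = 0 and t1 = 0.
t4 = NOT(t3) must be 0, so t3 = 1.
Every assignment with t6 = 0 has z = 0; there are 1 such assignment(s).
  x=0, y=1, z=0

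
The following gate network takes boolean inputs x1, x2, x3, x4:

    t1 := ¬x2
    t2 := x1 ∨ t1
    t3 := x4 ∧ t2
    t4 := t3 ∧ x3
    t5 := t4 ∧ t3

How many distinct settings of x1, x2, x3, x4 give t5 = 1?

t5 = t4 ∧ t3 must be 1, so both t4 = 1 and t3 = 1.
t4 = t3 ∧ x3 must be 1, so both t3 = 1 and x3 = 1.
t3 = x4 ∧ t2 must be 1, so both x4 = 1 and t2 = 1.
Satisfying assignments:
  x1=0, x2=0, x3=1, x4=1
  x1=1, x2=0, x3=1, x4=1
  x1=1, x2=1, x3=1, x4=1

3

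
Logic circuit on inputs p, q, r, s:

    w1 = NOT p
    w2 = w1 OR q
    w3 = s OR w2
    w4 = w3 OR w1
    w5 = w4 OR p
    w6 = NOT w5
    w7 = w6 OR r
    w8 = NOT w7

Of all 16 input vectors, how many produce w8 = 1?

8

w8 = NOT w7 must be 1, so w7 = 0.
Enumerating the 16 input combinations, 8 give w8 = 1 and 8 give w8 = 0.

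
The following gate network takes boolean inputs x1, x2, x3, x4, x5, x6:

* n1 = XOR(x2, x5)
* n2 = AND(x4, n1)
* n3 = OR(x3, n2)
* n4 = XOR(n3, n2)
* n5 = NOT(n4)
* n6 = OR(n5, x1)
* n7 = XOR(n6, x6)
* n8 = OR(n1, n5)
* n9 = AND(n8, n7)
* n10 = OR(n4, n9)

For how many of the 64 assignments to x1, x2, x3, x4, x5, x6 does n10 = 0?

n10 = OR(n4, n9) must be 0, so both n4 = 0 and n9 = 0.
Enumerating the 64 input combinations, 20 give n10 = 0 and 44 give n10 = 1.

20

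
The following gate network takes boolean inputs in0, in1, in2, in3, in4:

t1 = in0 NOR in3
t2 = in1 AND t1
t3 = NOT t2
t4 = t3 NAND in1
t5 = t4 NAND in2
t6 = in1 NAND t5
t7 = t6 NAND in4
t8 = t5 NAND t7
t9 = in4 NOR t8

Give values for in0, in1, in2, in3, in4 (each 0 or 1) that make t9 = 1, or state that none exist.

in0=1, in1=1, in2=1, in3=0, in4=0

Check with in0=1, in1=1, in2=1, in3=0, in4=0:
t1 = in0 NOR in3 = 1 NOR 0 = 0
t2 = in1 AND t1 = 1 AND 0 = 0
t3 = NOT t2 = NOT 0 = 1
t4 = t3 NAND in1 = 1 NAND 1 = 0
t5 = t4 NAND in2 = 0 NAND 1 = 1
t6 = in1 NAND t5 = 1 NAND 1 = 0
t7 = t6 NAND in4 = 0 NAND 0 = 1
t8 = t5 NAND t7 = 1 NAND 1 = 0
t9 = in4 NOR t8 = 0 NOR 0 = 1
So t9 = 1 as required.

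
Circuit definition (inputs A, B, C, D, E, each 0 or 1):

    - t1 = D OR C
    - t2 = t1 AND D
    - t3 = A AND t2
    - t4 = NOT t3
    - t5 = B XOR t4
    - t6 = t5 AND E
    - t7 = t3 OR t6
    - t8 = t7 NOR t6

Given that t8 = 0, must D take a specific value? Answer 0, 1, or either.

either

Both values of D occur among assignments with t8 = 0:
  D=0: A=0, B=0, C=0, D=0, E=1
  D=1: A=0, B=0, C=0, D=1, E=1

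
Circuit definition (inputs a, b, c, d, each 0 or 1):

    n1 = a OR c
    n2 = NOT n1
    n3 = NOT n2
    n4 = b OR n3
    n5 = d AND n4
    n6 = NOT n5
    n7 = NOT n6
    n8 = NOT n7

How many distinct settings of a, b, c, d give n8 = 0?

n8 = NOT n7 must be 0, so n7 = 1.
n7 = NOT n6 must be 1, so n6 = 0.
Enumerating the 16 input combinations, 7 give n8 = 0 and 9 give n8 = 1.

7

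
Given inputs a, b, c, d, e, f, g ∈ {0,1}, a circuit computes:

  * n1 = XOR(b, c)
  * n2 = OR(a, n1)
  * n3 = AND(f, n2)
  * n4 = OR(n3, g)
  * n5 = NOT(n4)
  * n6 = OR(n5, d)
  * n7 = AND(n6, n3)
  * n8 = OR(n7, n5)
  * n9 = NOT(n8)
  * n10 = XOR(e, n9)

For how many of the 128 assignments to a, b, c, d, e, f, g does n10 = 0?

n10 = XOR(e, n9) must be 0, so e and n9 are equal.
Enumerating the 128 input combinations, 64 give n10 = 0 and 64 give n10 = 1.

64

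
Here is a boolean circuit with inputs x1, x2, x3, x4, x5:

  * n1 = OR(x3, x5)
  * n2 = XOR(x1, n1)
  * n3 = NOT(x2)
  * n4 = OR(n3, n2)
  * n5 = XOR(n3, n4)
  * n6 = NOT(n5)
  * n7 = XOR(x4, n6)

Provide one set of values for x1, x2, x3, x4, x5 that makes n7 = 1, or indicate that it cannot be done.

Check with x1=1, x2=0, x3=0, x4=0, x5=1:
n1 = OR(x3, x5) = OR(0, 1) = 1
n2 = XOR(x1, n1) = XOR(1, 1) = 0
n3 = NOT(x2) = NOT 0 = 1
n4 = OR(n3, n2) = OR(1, 0) = 1
n5 = XOR(n3, n4) = XOR(1, 1) = 0
n6 = NOT(n5) = NOT 0 = 1
n7 = XOR(x4, n6) = XOR(0, 1) = 1
So n7 = 1 as required.

x1=1, x2=0, x3=0, x4=0, x5=1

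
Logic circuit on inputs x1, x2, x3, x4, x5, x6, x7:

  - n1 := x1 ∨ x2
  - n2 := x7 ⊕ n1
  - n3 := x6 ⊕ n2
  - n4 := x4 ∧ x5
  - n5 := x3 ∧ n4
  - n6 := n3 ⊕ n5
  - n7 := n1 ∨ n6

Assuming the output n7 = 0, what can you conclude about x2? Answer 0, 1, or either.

0

n7 = n1 ∨ n6 must be 0, so both n1 = 0 and n6 = 0.
n1 = x1 ∨ x2 must be 0, so both x1 = 0 and x2 = 0.
Every assignment with n7 = 0 has x2 = 0; there are 16 such assignment(s).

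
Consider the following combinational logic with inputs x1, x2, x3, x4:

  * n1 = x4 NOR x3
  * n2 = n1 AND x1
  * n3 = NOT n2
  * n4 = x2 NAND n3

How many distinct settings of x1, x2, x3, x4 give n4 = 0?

7

n4 = x2 NAND n3 must be 0, so both x2 = 1 and n3 = 1.
Enumerating the 16 input combinations, 7 give n4 = 0 and 9 give n4 = 1.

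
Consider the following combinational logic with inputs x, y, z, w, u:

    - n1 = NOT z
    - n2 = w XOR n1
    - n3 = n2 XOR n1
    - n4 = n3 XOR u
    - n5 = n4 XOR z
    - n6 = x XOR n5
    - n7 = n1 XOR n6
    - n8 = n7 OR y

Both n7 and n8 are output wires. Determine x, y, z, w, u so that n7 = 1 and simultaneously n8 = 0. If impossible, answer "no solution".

no solution exists

Across all 32 input combinations, none give both n7 = 1 and n8 = 0.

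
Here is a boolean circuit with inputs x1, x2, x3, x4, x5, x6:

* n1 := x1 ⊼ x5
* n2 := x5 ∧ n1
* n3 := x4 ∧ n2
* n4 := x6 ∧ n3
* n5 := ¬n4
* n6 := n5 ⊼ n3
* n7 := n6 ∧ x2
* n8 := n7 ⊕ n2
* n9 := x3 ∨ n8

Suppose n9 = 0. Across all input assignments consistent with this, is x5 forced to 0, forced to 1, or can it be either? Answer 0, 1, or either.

Both values of x5 occur among assignments with n9 = 0:
  x5=0: x1=0, x2=0, x3=0, x4=0, x5=0, x6=0
  x5=1: x1=0, x2=1, x3=0, x4=0, x5=1, x6=0

either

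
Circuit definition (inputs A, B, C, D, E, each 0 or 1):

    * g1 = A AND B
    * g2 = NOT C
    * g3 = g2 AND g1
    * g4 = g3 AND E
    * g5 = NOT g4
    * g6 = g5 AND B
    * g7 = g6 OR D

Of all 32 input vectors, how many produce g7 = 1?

23

g7 = g6 OR D must be 1, so at least one of g6, D is 1.
Enumerating the 32 input combinations, 23 give g7 = 1 and 9 give g7 = 0.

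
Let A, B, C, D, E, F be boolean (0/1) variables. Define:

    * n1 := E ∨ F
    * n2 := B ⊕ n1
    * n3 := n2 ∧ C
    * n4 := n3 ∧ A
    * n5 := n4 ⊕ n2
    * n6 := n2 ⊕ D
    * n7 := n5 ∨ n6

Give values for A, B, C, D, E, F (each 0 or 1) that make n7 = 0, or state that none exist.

n7 = n5 ∨ n6 must be 0, so both n5 = 0 and n6 = 0.
Check with A=0, B=1, C=1, D=0, E=1, F=0:
n1 = E ∨ F = 1 ∨ 0 = 1
n2 = B ⊕ n1 = 1 ⊕ 1 = 0
n3 = n2 ∧ C = 0 ∧ 1 = 0
n4 = n3 ∧ A = 0 ∧ 0 = 0
n5 = n4 ⊕ n2 = 0 ⊕ 0 = 0
n6 = n2 ⊕ D = 0 ⊕ 0 = 0
n7 = n5 ∨ n6 = 0 ∨ 0 = 0
So n7 = 0 as required.

A=0, B=1, C=1, D=0, E=1, F=0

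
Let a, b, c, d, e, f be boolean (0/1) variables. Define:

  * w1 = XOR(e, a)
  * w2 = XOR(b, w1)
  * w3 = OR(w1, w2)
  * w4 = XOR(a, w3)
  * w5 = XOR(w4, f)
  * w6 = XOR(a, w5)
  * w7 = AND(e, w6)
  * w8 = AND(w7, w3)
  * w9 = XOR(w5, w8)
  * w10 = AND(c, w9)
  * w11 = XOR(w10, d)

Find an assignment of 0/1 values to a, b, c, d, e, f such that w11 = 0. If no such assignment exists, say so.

w11 = XOR(w10, d) must be 0, so w10 and d are equal.
Check with a=1 b=1 c=1 d=0 e=0 f=0:
w1 = XOR(e, a) = XOR(0, 1) = 1
w2 = XOR(b, w1) = XOR(1, 1) = 0
w3 = OR(w1, w2) = OR(1, 0) = 1
w4 = XOR(a, w3) = XOR(1, 1) = 0
w5 = XOR(w4, f) = XOR(0, 0) = 0
w6 = XOR(a, w5) = XOR(1, 0) = 1
w7 = AND(e, w6) = AND(0, 1) = 0
w8 = AND(w7, w3) = AND(0, 1) = 0
w9 = XOR(w5, w8) = XOR(0, 0) = 0
w10 = AND(c, w9) = AND(1, 0) = 0
w11 = XOR(w10, d) = XOR(0, 0) = 0
So w11 = 0 as required.

a=1 b=1 c=1 d=0 e=0 f=0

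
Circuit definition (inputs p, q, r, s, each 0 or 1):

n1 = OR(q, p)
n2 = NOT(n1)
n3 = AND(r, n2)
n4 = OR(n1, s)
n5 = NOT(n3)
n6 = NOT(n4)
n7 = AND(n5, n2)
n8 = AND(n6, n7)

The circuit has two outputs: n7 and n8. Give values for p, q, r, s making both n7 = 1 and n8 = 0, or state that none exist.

Check with p=0, q=0, r=0, s=1:
n1 = OR(q, p) = OR(0, 0) = 0
n2 = NOT(n1) = NOT 0 = 1
n3 = AND(r, n2) = AND(0, 1) = 0
n4 = OR(n1, s) = OR(0, 1) = 1
n5 = NOT(n3) = NOT 0 = 1
n6 = NOT(n4) = NOT 1 = 0
n7 = AND(n5, n2) = AND(1, 1) = 1
n8 = AND(n6, n7) = AND(0, 1) = 0
So n7 = 1 and n8 = 0.

p=0, q=0, r=0, s=1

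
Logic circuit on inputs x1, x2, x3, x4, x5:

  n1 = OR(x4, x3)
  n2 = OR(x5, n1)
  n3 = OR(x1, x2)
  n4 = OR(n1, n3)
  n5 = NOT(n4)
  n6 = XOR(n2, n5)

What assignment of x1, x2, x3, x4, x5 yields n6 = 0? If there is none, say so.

Check with x1=0, x2=1, x3=0, x4=0, x5=0:
n1 = OR(x4, x3) = OR(0, 0) = 0
n2 = OR(x5, n1) = OR(0, 0) = 0
n3 = OR(x1, x2) = OR(0, 1) = 1
n4 = OR(n1, n3) = OR(0, 1) = 1
n5 = NOT(n4) = NOT 1 = 0
n6 = XOR(n2, n5) = XOR(0, 0) = 0
So n6 = 0 as required.

x1=0, x2=1, x3=0, x4=0, x5=0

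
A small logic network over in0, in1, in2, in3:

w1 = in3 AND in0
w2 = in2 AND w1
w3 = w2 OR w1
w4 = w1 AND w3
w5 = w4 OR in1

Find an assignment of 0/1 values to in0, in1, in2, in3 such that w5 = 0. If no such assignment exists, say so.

in0=0, in1=0, in2=1, in3=1

w5 = w4 OR in1 must be 0, so both w4 = 0 and in1 = 0.
Check with in0=0, in1=0, in2=1, in3=1:
w1 = in3 AND in0 = 1 AND 0 = 0
w2 = in2 AND w1 = 1 AND 0 = 0
w3 = w2 OR w1 = 0 OR 0 = 0
w4 = w1 AND w3 = 0 AND 0 = 0
w5 = w4 OR in1 = 0 OR 0 = 0
So w5 = 0 as required.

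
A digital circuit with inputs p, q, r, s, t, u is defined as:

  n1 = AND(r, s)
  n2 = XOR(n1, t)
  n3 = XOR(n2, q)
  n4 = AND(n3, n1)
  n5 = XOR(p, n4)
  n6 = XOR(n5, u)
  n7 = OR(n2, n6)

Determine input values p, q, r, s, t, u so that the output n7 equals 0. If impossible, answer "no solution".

p=0, q=1, r=0, s=0, t=0, u=0

Check with p=0, q=1, r=0, s=0, t=0, u=0:
n1 = AND(r, s) = AND(0, 0) = 0
n2 = XOR(n1, t) = XOR(0, 0) = 0
n3 = XOR(n2, q) = XOR(0, 1) = 1
n4 = AND(n3, n1) = AND(1, 0) = 0
n5 = XOR(p, n4) = XOR(0, 0) = 0
n6 = XOR(n5, u) = XOR(0, 0) = 0
n7 = OR(n2, n6) = OR(0, 0) = 0
So n7 = 0 as required.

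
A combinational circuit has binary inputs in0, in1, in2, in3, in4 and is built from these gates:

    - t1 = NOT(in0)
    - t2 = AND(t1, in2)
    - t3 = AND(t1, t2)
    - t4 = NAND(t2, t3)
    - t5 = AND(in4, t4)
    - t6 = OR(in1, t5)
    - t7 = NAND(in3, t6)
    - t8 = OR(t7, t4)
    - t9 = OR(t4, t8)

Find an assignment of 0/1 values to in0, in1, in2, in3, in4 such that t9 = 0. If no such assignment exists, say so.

t9 = OR(t4, t8) must be 0, so both t4 = 0 and t8 = 0.
t4 = NAND(t2, t3) must be 0, so both t2 = 1 and t3 = 1.
t8 = OR(t7, t4) must be 0, so both t7 = 0 and t4 = 0.
Check with in0=0 in1=1 in2=1 in3=1 in4=0:
t1 = NOT(in0) = NOT 0 = 1
t2 = AND(t1, in2) = AND(1, 1) = 1
t3 = AND(t1, t2) = AND(1, 1) = 1
t4 = NAND(t2, t3) = NAND(1, 1) = 0
t5 = AND(in4, t4) = AND(0, 0) = 0
t6 = OR(in1, t5) = OR(1, 0) = 1
t7 = NAND(in3, t6) = NAND(1, 1) = 0
t8 = OR(t7, t4) = OR(0, 0) = 0
t9 = OR(t4, t8) = OR(0, 0) = 0
So t9 = 0 as required.

in0=0 in1=1 in2=1 in3=1 in4=0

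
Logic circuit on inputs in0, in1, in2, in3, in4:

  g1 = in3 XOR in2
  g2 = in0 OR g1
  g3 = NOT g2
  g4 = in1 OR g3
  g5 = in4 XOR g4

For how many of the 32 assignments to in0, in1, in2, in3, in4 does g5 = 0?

g5 = in4 XOR g4 must be 0, so in4 and g4 are equal.
Enumerating the 32 input combinations, 16 give g5 = 0 and 16 give g5 = 1.

16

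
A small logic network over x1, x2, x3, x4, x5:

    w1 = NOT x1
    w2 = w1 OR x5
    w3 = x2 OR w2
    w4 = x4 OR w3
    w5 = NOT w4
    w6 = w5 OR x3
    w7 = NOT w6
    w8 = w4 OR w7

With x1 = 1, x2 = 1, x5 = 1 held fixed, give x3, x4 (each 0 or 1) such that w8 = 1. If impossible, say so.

x3=1, x4=0

Check with x1 = 1, x2 = 1, x5 = 1 and x3=1, x4=0:
w1 = NOT x1 = NOT 1 = 0
w2 = w1 OR x5 = 0 OR 1 = 1
w3 = x2 OR w2 = 1 OR 1 = 1
w4 = x4 OR w3 = 0 OR 1 = 1
w5 = NOT w4 = NOT 1 = 0
w6 = w5 OR x3 = 0 OR 1 = 1
w7 = NOT w6 = NOT 1 = 0
w8 = w4 OR w7 = 1 OR 0 = 1
So w8 = 1.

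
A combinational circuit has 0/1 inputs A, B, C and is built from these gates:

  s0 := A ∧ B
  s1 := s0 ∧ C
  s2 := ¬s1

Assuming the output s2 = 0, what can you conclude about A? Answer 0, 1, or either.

1

s2 = ¬s1 must be 0, so s1 = 1.
s1 = s0 ∧ C must be 1, so both s0 = 1 and C = 1.
s0 = A ∧ B must be 1, so both A = 1 and B = 1.
Every assignment with s2 = 0 has A = 1; there are 1 such assignment(s).
  A=1, B=1, C=1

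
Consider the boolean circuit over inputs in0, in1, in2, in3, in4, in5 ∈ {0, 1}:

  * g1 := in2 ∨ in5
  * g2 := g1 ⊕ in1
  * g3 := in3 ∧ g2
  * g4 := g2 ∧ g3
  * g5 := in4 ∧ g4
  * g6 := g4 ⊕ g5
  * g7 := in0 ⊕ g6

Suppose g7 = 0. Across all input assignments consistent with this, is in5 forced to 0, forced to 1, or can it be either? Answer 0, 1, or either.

either

Both values of in5 occur among assignments with g7 = 0:
  in5=0: in0=0, in1=0, in2=0, in3=0, in4=0, in5=0
  in5=1: in0=0, in1=0, in2=0, in3=0, in4=0, in5=1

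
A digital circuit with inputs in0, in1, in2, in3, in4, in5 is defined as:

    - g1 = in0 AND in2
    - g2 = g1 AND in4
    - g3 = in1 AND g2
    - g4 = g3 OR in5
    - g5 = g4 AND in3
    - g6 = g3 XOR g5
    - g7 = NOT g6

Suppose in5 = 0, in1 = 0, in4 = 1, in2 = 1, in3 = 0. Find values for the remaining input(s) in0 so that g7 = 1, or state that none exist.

in0=1

g7 = NOT g6 must be 1, so g6 = 0.
g6 = g3 XOR g5 must be 0, so g3 and g5 are equal.
Check with in5 = 0, in1 = 0, in4 = 1, in2 = 1, in3 = 0 and in0=1:
g1 = in0 AND in2 = 1 AND 1 = 1
g2 = g1 AND in4 = 1 AND 1 = 1
g3 = in1 AND g2 = 0 AND 1 = 0
g4 = g3 OR in5 = 0 OR 0 = 0
g5 = g4 AND in3 = 0 AND 0 = 0
g6 = g3 XOR g5 = 0 XOR 0 = 0
g7 = NOT g6 = NOT 0 = 1
So g7 = 1.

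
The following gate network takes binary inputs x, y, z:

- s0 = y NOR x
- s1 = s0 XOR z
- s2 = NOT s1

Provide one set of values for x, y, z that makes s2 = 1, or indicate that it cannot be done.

s2 = NOT s1 must be 1, so s1 = 0.
s1 = s0 XOR z must be 0, so s0 and z are equal.
Check with x=1, y=0, z=0:
s0 = y NOR x = 0 NOR 1 = 0
s1 = s0 XOR z = 0 XOR 0 = 0
s2 = NOT s1 = NOT 0 = 1
So s2 = 1 as required.

x=1, y=0, z=0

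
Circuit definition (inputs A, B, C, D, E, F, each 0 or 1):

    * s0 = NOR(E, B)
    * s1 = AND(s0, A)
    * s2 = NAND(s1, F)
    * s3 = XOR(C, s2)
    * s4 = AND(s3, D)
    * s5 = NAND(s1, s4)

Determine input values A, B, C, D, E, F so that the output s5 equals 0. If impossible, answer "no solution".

A=1 B=0 C=1 D=1 E=0 F=1

s5 = NAND(s1, s4) must be 0, so both s1 = 1 and s4 = 1.
s1 = AND(s0, A) must be 1, so both s0 = 1 and A = 1.
s4 = AND(s3, D) must be 1, so both s3 = 1 and D = 1.
Check with A=1 B=0 C=1 D=1 E=0 F=1:
s0 = NOR(E, B) = NOR(0, 0) = 1
s1 = AND(s0, A) = AND(1, 1) = 1
s2 = NAND(s1, F) = NAND(1, 1) = 0
s3 = XOR(C, s2) = XOR(1, 0) = 1
s4 = AND(s3, D) = AND(1, 1) = 1
s5 = NAND(s1, s4) = NAND(1, 1) = 0
So s5 = 0 as required.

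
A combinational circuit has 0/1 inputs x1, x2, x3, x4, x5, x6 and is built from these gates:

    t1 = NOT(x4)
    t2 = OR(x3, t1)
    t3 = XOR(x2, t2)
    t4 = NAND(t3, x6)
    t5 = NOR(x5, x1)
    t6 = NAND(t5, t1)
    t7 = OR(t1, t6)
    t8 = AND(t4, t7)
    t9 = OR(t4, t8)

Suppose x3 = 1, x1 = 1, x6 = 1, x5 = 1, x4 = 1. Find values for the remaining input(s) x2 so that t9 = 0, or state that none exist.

t9 = OR(t4, t8) must be 0, so both t4 = 0 and t8 = 0.
Check with x3 = 1, x1 = 1, x6 = 1, x5 = 1, x4 = 1 and x2=0:
t1 = NOT(x4) = NOT 1 = 0
t2 = OR(x3, t1) = OR(1, 0) = 1
t3 = XOR(x2, t2) = XOR(0, 1) = 1
t4 = NAND(t3, x6) = NAND(1, 1) = 0
t5 = NOR(x5, x1) = NOR(1, 1) = 0
t6 = NAND(t5, t1) = NAND(0, 0) = 1
t7 = OR(t1, t6) = OR(0, 1) = 1
t8 = AND(t4, t7) = AND(0, 1) = 0
t9 = OR(t4, t8) = OR(0, 0) = 0
So t9 = 0.

x2=0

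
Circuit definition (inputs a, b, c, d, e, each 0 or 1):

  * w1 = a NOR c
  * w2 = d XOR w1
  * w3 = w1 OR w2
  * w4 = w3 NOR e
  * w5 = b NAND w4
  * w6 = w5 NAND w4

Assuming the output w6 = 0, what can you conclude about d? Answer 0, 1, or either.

0

w6 = w5 NAND w4 must be 0, so both w5 = 1 and w4 = 1.
Every assignment with w6 = 0 has d = 0; there are 3 such assignment(s).
  a=0, b=0, c=1, d=0, e=0
  a=1, b=0, c=0, d=0, e=0
  a=1, b=0, c=1, d=0, e=0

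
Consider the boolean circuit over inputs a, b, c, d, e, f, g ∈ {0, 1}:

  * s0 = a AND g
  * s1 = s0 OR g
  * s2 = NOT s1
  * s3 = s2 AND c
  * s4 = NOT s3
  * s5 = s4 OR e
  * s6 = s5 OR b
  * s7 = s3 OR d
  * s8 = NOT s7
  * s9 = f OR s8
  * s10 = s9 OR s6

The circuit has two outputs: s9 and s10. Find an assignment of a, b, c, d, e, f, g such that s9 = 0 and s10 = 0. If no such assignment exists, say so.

Check with a=0, b=0, c=1, d=1, e=0, f=0, g=0:
s0 = a AND g = 0 AND 0 = 0
s1 = s0 OR g = 0 OR 0 = 0
s2 = NOT s1 = NOT 0 = 1
s3 = s2 AND c = 1 AND 1 = 1
s4 = NOT s3 = NOT 1 = 0
s5 = s4 OR e = 0 OR 0 = 0
s6 = s5 OR b = 0 OR 0 = 0
s7 = s3 OR d = 1 OR 1 = 1
s8 = NOT s7 = NOT 1 = 0
s9 = f OR s8 = 0 OR 0 = 0
s10 = s9 OR s6 = 0 OR 0 = 0
So s9 = 0 and s10 = 0.

a=0, b=0, c=1, d=1, e=0, f=0, g=0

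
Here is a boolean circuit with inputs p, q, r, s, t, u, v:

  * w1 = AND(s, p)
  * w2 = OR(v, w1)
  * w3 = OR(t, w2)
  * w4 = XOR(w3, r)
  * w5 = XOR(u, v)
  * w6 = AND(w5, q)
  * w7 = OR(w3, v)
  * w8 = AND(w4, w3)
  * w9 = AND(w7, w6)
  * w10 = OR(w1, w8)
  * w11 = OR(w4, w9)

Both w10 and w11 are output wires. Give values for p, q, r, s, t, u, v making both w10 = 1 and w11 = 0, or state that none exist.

p=1, q=0, r=1, s=1, t=1, u=1, v=0

Check with p=1, q=0, r=1, s=1, t=1, u=1, v=0:
w1 = AND(s, p) = AND(1, 1) = 1
w2 = OR(v, w1) = OR(0, 1) = 1
w3 = OR(t, w2) = OR(1, 1) = 1
w4 = XOR(w3, r) = XOR(1, 1) = 0
w5 = XOR(u, v) = XOR(1, 0) = 1
w6 = AND(w5, q) = AND(1, 0) = 0
w7 = OR(w3, v) = OR(1, 0) = 1
w8 = AND(w4, w3) = AND(0, 1) = 0
w9 = AND(w7, w6) = AND(1, 0) = 0
w10 = OR(w1, w8) = OR(1, 0) = 1
w11 = OR(w4, w9) = OR(0, 0) = 0
So w10 = 1 and w11 = 0.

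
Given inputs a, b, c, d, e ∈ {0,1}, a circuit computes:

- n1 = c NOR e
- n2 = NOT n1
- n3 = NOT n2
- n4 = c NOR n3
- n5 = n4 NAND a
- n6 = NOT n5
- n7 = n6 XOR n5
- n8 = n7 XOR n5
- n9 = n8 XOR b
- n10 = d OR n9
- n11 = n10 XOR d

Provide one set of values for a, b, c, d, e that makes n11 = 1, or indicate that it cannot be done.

a=0, b=1, c=0, d=0, e=1

n11 = n10 XOR d must be 1, so n10 and d differ.
Check with a=0, b=1, c=0, d=0, e=1:
n1 = c NOR e = 0 NOR 1 = 0
n2 = NOT n1 = NOT 0 = 1
n3 = NOT n2 = NOT 1 = 0
n4 = c NOR n3 = 0 NOR 0 = 1
n5 = n4 NAND a = 1 NAND 0 = 1
n6 = NOT n5 = NOT 1 = 0
n7 = n6 XOR n5 = 0 XOR 1 = 1
n8 = n7 XOR n5 = 1 XOR 1 = 0
n9 = n8 XOR b = 0 XOR 1 = 1
n10 = d OR n9 = 0 OR 1 = 1
n11 = n10 XOR d = 1 XOR 0 = 1
So n11 = 1 as required.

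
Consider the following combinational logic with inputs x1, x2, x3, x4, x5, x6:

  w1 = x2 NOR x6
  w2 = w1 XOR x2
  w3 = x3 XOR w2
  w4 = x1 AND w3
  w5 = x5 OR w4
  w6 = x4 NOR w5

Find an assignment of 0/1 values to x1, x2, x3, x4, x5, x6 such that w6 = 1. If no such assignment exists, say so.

x1=1, x2=1, x3=1, x4=0, x5=0, x6=0

Check with x1=1, x2=1, x3=1, x4=0, x5=0, x6=0:
w1 = x2 NOR x6 = 1 NOR 0 = 0
w2 = w1 XOR x2 = 0 XOR 1 = 1
w3 = x3 XOR w2 = 1 XOR 1 = 0
w4 = x1 AND w3 = 1 AND 0 = 0
w5 = x5 OR w4 = 0 OR 0 = 0
w6 = x4 NOR w5 = 0 NOR 0 = 1
So w6 = 1 as required.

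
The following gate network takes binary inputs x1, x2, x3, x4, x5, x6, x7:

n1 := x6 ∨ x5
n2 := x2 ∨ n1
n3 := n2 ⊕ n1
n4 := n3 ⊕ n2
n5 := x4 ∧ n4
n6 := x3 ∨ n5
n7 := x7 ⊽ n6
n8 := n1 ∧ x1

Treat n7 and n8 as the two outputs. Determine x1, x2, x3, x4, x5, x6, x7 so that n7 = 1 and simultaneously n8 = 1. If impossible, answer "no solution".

x1=1, x2=0, x3=0, x4=0, x5=1, x6=0, x7=0

Check with x1=1, x2=0, x3=0, x4=0, x5=1, x6=0, x7=0:
n1 = x6 ∨ x5 = 0 ∨ 1 = 1
n2 = x2 ∨ n1 = 0 ∨ 1 = 1
n3 = n2 ⊕ n1 = 1 ⊕ 1 = 0
n4 = n3 ⊕ n2 = 0 ⊕ 1 = 1
n5 = x4 ∧ n4 = 0 ∧ 1 = 0
n6 = x3 ∨ n5 = 0 ∨ 0 = 0
n7 = x7 ⊽ n6 = 0 ⊽ 0 = 1
n8 = n1 ∧ x1 = 1 ∧ 1 = 1
So n7 = 1 and n8 = 1.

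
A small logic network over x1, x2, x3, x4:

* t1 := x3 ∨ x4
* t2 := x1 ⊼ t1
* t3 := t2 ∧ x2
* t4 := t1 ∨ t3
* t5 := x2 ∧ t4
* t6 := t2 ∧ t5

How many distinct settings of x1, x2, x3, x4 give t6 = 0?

t6 = t2 ∧ t5 must be 0, so at least one of t2, t5 is 0.
Enumerating the 16 input combinations, 11 give t6 = 0 and 5 give t6 = 1.

11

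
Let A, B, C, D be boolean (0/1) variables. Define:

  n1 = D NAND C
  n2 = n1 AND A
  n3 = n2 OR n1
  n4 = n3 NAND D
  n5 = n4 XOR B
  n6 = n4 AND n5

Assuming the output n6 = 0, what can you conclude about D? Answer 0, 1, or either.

Both values of D occur among assignments with n6 = 0:
  D=0: A=0, B=1, C=0, D=0
  D=1: A=0, B=0, C=0, D=1

either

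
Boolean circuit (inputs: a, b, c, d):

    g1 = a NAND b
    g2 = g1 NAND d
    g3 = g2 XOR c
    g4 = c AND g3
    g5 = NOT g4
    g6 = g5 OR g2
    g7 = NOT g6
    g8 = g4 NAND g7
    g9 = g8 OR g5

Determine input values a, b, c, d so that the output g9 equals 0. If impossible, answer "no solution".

g9 = g8 OR g5 must be 0, so both g8 = 0 and g5 = 0.
g8 = g4 NAND g7 must be 0, so both g4 = 1 and g7 = 1.
Check with a=0, b=0, c=1, d=1:
g1 = a NAND b = 0 NAND 0 = 1
g2 = g1 NAND d = 1 NAND 1 = 0
g3 = g2 XOR c = 0 XOR 1 = 1
g4 = c AND g3 = 1 AND 1 = 1
g5 = NOT g4 = NOT 1 = 0
g6 = g5 OR g2 = 0 OR 0 = 0
g7 = NOT g6 = NOT 0 = 1
g8 = g4 NAND g7 = 1 NAND 1 = 0
g9 = g8 OR g5 = 0 OR 0 = 0
So g9 = 0 as required.

a=0, b=0, c=1, d=1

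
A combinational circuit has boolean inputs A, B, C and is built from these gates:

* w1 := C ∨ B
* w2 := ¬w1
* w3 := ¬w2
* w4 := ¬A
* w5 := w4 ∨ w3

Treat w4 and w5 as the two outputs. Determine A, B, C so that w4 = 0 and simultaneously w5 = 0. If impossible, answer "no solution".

Check with A=1 B=0 C=0:
w1 = C ∨ B = 0 ∨ 0 = 0
w2 = ¬w1 = ¬0 = 1
w3 = ¬w2 = ¬1 = 0
w4 = ¬A = ¬1 = 0
w5 = w4 ∨ w3 = 0 ∨ 0 = 0
So w4 = 0 and w5 = 0.

A=1 B=0 C=0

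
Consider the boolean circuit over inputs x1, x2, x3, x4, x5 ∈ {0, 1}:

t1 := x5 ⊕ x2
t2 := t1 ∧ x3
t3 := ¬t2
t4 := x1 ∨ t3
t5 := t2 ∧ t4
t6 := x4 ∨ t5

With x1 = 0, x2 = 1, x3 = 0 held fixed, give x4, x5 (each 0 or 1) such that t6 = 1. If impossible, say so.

x4=1, x5=0

t6 = x4 ∨ t5 must be 1, so at least one of x4, t5 is 1.
Check with x1 = 0, x2 = 1, x3 = 0 and x4=1, x5=0:
t1 = x5 ⊕ x2 = 0 ⊕ 1 = 1
t2 = t1 ∧ x3 = 1 ∧ 0 = 0
t3 = ¬t2 = ¬0 = 1
t4 = x1 ∨ t3 = 0 ∨ 1 = 1
t5 = t2 ∧ t4 = 0 ∧ 1 = 0
t6 = x4 ∨ t5 = 1 ∨ 0 = 1
So t6 = 1.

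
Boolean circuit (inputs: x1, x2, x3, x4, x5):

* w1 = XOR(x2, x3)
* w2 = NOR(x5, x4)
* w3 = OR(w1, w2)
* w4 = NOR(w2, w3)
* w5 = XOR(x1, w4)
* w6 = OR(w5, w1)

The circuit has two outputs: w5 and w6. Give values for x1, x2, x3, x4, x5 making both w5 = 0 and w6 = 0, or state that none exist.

Check with x1=0, x2=0, x3=0, x4=0, x5=0:
w1 = XOR(x2, x3) = XOR(0, 0) = 0
w2 = NOR(x5, x4) = NOR(0, 0) = 1
w3 = OR(w1, w2) = OR(0, 1) = 1
w4 = NOR(w2, w3) = NOR(1, 1) = 0
w5 = XOR(x1, w4) = XOR(0, 0) = 0
w6 = OR(w5, w1) = OR(0, 0) = 0
So w5 = 0 and w6 = 0.

x1=0, x2=0, x3=0, x4=0, x5=0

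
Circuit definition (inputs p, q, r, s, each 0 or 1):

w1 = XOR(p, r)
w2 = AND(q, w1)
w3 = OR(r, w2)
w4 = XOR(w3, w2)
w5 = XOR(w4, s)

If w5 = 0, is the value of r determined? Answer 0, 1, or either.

Both values of r occur among assignments with w5 = 0:
  r=0: p=0, q=0, r=0, s=0
  r=1: p=0, q=0, r=1, s=1

either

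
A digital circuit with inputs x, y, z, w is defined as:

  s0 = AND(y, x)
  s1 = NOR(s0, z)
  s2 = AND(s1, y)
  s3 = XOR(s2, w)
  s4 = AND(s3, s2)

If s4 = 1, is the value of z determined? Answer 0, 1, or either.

s4 = AND(s3, s2) must be 1, so both s3 = 1 and s2 = 1.
s3 = XOR(s2, w) must be 1, so s2 and w differ.
Every assignment with s4 = 1 has z = 0; there are 1 such assignment(s).
  x=0, y=1, z=0, w=0

0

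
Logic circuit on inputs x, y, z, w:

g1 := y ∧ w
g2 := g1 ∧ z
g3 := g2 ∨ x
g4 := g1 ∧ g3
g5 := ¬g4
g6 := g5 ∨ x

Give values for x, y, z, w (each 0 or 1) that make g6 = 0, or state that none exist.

x=0, y=1, z=1, w=1

g6 = g5 ∨ x must be 0, so both g5 = 0 and x = 0.
g5 = ¬g4 must be 0, so g4 = 1.
g4 = g1 ∧ g3 must be 1, so both g1 = 1 and g3 = 1.
Check with x=0, y=1, z=1, w=1:
g1 = y ∧ w = 1 ∧ 1 = 1
g2 = g1 ∧ z = 1 ∧ 1 = 1
g3 = g2 ∨ x = 1 ∨ 0 = 1
g4 = g1 ∧ g3 = 1 ∧ 1 = 1
g5 = ¬g4 = ¬1 = 0
g6 = g5 ∨ x = 0 ∨ 0 = 0
So g6 = 0 as required.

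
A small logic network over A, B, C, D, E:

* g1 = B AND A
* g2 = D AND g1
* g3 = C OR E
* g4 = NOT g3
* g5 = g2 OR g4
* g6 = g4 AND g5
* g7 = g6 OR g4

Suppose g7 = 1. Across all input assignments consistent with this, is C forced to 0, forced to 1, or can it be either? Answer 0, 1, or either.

g7 = g6 OR g4 must be 1, so at least one of g6, g4 is 1.
Every assignment with g7 = 1 has C = 0; there are 8 such assignment(s).

0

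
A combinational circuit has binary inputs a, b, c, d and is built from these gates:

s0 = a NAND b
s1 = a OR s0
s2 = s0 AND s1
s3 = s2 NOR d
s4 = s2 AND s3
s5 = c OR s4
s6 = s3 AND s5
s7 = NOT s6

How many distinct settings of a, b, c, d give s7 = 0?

s7 = NOT s6 must be 0, so s6 = 1.
s6 = s3 AND s5 must be 1, so both s3 = 1 and s5 = 1.
Enumerating the 16 input combinations, 1 give s7 = 0 and 15 give s7 = 1.

1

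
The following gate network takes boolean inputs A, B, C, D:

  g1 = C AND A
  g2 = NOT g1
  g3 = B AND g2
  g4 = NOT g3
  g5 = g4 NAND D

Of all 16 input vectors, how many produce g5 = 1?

g5 = g4 NAND D must be 1, so at least one of g4, D is 0.
Enumerating the 16 input combinations, 11 give g5 = 1 and 5 give g5 = 0.

11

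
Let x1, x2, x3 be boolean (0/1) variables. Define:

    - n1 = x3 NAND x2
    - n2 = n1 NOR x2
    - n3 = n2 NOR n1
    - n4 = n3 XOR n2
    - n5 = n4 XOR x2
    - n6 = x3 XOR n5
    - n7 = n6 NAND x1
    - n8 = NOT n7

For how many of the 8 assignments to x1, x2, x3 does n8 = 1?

3

n8 = NOT n7 must be 1, so n7 = 0.
n7 = n6 NAND x1 must be 0, so both n6 = 1 and x1 = 1.
Satisfying assignments:
  x1=1, x2=0, x3=1
  x1=1, x2=1, x3=0
  x1=1, x2=1, x3=1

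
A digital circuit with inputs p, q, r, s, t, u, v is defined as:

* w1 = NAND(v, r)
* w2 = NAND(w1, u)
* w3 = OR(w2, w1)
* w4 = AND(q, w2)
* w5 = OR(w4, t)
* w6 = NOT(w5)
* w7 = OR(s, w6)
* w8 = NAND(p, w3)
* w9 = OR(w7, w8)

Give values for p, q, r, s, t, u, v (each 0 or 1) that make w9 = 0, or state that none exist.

w9 = OR(w7, w8) must be 0, so both w7 = 0 and w8 = 0.
w7 = OR(s, w6) must be 0, so both s = 0 and w6 = 0.
Check with p=1 q=0 r=1 s=0 t=1 u=0 v=1:
w1 = NAND(v, r) = NAND(1, 1) = 0
w2 = NAND(w1, u) = NAND(0, 0) = 1
w3 = OR(w2, w1) = OR(1, 0) = 1
w4 = AND(q, w2) = AND(0, 1) = 0
w5 = OR(w4, t) = OR(0, 1) = 1
w6 = NOT(w5) = NOT 1 = 0
w7 = OR(s, w6) = OR(0, 0) = 0
w8 = NAND(p, w3) = NAND(1, 1) = 0
w9 = OR(w7, w8) = OR(0, 0) = 0
So w9 = 0 as required.

p=1 q=0 r=1 s=0 t=1 u=0 v=1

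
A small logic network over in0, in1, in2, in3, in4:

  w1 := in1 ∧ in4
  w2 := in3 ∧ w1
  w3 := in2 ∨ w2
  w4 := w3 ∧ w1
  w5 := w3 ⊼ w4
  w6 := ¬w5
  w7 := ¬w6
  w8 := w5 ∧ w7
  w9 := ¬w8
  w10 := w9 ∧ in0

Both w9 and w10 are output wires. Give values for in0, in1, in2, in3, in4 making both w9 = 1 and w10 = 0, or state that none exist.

Check with in0=0, in1=1, in2=1, in3=0, in4=1:
w1 = in1 ∧ in4 = 1 ∧ 1 = 1
w2 = in3 ∧ w1 = 0 ∧ 1 = 0
w3 = in2 ∨ w2 = 1 ∨ 0 = 1
w4 = w3 ∧ w1 = 1 ∧ 1 = 1
w5 = w3 ⊼ w4 = 1 ⊼ 1 = 0
w6 = ¬w5 = ¬0 = 1
w7 = ¬w6 = ¬1 = 0
w8 = w5 ∧ w7 = 0 ∧ 0 = 0
w9 = ¬w8 = ¬0 = 1
w10 = w9 ∧ in0 = 1 ∧ 0 = 0
So w9 = 1 and w10 = 0.

in0=0, in1=1, in2=1, in3=0, in4=1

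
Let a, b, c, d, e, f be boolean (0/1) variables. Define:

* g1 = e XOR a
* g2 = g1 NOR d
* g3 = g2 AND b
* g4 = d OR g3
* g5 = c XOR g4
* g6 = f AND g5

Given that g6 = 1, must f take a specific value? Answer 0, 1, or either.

1

g6 = f AND g5 must be 1, so both f = 1 and g5 = 1.
Every assignment with g6 = 1 has f = 1; there are 16 such assignment(s).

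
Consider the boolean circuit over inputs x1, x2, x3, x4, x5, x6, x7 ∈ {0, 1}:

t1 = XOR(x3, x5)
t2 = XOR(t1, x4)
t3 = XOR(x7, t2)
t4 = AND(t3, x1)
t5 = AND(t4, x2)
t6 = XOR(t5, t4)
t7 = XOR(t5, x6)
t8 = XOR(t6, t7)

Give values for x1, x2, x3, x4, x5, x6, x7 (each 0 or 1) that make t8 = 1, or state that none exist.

Check with x1=0, x2=0, x3=1, x4=1, x5=0, x6=1, x7=1:
t1 = XOR(x3, x5) = XOR(1, 0) = 1
t2 = XOR(t1, x4) = XOR(1, 1) = 0
t3 = XOR(x7, t2) = XOR(1, 0) = 1
t4 = AND(t3, x1) = AND(1, 0) = 0
t5 = AND(t4, x2) = AND(0, 0) = 0
t6 = XOR(t5, t4) = XOR(0, 0) = 0
t7 = XOR(t5, x6) = XOR(0, 1) = 1
t8 = XOR(t6, t7) = XOR(0, 1) = 1
So t8 = 1 as required.

x1=0, x2=0, x3=1, x4=1, x5=0, x6=1, x7=1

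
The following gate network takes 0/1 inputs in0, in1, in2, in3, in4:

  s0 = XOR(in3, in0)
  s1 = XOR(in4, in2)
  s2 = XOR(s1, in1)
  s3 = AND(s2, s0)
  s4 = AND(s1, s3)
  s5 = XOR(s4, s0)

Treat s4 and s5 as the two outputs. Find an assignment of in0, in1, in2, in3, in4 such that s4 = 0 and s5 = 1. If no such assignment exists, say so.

in0=1, in1=1, in2=1, in3=0, in4=0

Check with in0=1, in1=1, in2=1, in3=0, in4=0:
s0 = XOR(in3, in0) = XOR(0, 1) = 1
s1 = XOR(in4, in2) = XOR(0, 1) = 1
s2 = XOR(s1, in1) = XOR(1, 1) = 0
s3 = AND(s2, s0) = AND(0, 1) = 0
s4 = AND(s1, s3) = AND(1, 0) = 0
s5 = XOR(s4, s0) = XOR(0, 1) = 1
So s4 = 0 and s5 = 1.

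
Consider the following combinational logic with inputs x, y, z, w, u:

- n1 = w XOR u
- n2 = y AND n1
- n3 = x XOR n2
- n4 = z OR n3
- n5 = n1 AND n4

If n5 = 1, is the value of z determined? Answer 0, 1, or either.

either

Both values of z occur among assignments with n5 = 1:
  z=0: x=0, y=1, z=0, w=0, u=1
  z=1: x=0, y=0, z=1, w=0, u=1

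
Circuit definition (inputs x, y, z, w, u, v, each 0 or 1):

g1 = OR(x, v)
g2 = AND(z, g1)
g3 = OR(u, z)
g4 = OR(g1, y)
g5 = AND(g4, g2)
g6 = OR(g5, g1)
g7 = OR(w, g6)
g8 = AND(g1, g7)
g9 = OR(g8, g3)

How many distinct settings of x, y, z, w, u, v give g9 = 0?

g9 = OR(g8, g3) must be 0, so both g8 = 0 and g3 = 0.
g8 = AND(g1, g7) must be 0, so at least one of g1, g7 is 0.
g3 = OR(u, z) must be 0, so both u = 0 and z = 0.
Satisfying assignments:
  x=0, y=0, z=0, w=0, u=0, v=0
  x=0, y=0, z=0, w=1, u=0, v=0
  x=0, y=1, z=0, w=0, u=0, v=0
  x=0, y=1, z=0, w=1, u=0, v=0

4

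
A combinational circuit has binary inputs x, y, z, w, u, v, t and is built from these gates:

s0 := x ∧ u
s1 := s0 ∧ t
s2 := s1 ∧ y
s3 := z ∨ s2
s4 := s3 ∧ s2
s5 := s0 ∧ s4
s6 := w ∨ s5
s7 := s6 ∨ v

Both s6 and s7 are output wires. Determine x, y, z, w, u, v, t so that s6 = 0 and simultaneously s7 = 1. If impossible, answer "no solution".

Check with x=1, y=0, z=1, w=0, u=0, v=1, t=1:
s0 = x ∧ u = 1 ∧ 0 = 0
s1 = s0 ∧ t = 0 ∧ 1 = 0
s2 = s1 ∧ y = 0 ∧ 0 = 0
s3 = z ∨ s2 = 1 ∨ 0 = 1
s4 = s3 ∧ s2 = 1 ∧ 0 = 0
s5 = s0 ∧ s4 = 0 ∧ 0 = 0
s6 = w ∨ s5 = 0 ∨ 0 = 0
s7 = s6 ∨ v = 0 ∨ 1 = 1
So s6 = 0 and s7 = 1.

x=1, y=0, z=1, w=0, u=0, v=1, t=1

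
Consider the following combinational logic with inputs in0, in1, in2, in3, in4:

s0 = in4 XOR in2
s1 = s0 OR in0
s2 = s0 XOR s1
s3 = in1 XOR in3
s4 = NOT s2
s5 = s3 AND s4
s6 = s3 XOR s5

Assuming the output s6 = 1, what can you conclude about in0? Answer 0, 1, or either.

1

s6 = s3 XOR s5 must be 1, so s3 and s5 differ.
Every assignment with s6 = 1 has in0 = 1; there are 4 such assignment(s).
  in0=1, in1=0, in2=0, in3=1, in4=0
  in0=1, in1=0, in2=1, in3=1, in4=1
  in0=1, in1=1, in2=0, in3=0, in4=0
  in0=1, in1=1, in2=1, in3=0, in4=1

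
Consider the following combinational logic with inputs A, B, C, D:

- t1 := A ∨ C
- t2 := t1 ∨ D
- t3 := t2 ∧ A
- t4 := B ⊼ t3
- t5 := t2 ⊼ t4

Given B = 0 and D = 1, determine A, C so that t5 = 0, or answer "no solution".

t5 = t2 ⊼ t4 must be 0, so both t2 = 1 and t4 = 1.
Check with B = 0 and D = 1 and A=1, C=0:
t1 = A ∨ C = 1 ∨ 0 = 1
t2 = t1 ∨ D = 1 ∨ 1 = 1
t3 = t2 ∧ A = 1 ∧ 1 = 1
t4 = B ⊼ t3 = 0 ⊼ 1 = 1
t5 = t2 ⊼ t4 = 1 ⊼ 1 = 0
So t5 = 0.

A=1, C=0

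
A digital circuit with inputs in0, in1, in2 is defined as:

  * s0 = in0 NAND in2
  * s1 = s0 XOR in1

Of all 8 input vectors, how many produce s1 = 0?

s1 = s0 XOR in1 must be 0, so s0 and in1 are equal.
Satisfying assignments:
  in0=0, in1=1, in2=0
  in0=0, in1=1, in2=1
  in0=1, in1=0, in2=1
  in0=1, in1=1, in2=0

4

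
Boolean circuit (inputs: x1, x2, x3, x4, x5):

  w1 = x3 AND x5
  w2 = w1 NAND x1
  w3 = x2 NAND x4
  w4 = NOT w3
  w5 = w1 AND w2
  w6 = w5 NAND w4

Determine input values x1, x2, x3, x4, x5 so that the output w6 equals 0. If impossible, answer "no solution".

w6 = w5 NAND w4 must be 0, so both w5 = 1 and w4 = 1.
w5 = w1 AND w2 must be 1, so both w1 = 1 and w2 = 1.
Check with x1=0, x2=1, x3=1, x4=1, x5=1:
w1 = x3 AND x5 = 1 AND 1 = 1
w2 = w1 NAND x1 = 1 NAND 0 = 1
w3 = x2 NAND x4 = 1 NAND 1 = 0
w4 = NOT w3 = NOT 0 = 1
w5 = w1 AND w2 = 1 AND 1 = 1
w6 = w5 NAND w4 = 1 NAND 1 = 0
So w6 = 0 as required.

x1=0, x2=1, x3=1, x4=1, x5=1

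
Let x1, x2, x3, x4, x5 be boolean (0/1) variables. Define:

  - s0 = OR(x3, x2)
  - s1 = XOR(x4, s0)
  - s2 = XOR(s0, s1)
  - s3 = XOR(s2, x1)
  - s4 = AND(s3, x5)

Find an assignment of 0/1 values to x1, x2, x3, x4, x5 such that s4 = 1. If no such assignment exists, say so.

Check with x1=0, x2=1, x3=1, x4=1, x5=1:
s0 = OR(x3, x2) = OR(1, 1) = 1
s1 = XOR(x4, s0) = XOR(1, 1) = 0
s2 = XOR(s0, s1) = XOR(1, 0) = 1
s3 = XOR(s2, x1) = XOR(1, 0) = 1
s4 = AND(s3, x5) = AND(1, 1) = 1
So s4 = 1 as required.

x1=0, x2=1, x3=1, x4=1, x5=1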